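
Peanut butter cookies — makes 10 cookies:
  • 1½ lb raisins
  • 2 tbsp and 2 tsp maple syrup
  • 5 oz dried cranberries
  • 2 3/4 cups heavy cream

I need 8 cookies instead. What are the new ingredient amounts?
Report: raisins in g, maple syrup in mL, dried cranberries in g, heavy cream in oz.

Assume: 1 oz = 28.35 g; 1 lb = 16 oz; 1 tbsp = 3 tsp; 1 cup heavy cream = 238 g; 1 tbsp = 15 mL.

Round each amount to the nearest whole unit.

raisins: 544 g; maple syrup: 32 mL; dried cranberries: 113 g; heavy cream: 18 oz

Scaling factor: 8/10 = 4/5 = 0.8.
raisins: 1.5 lb × 4/5 × 16 oz/lb × 28.35 g/oz ≈ 544 g
maple syrup: (2 tbsp + 2 tsp = 8/3 tbsp) × 4/5 × 15 mL/tbsp = 32 mL
dried cranberries: 5 oz × 4/5 × 28.35 g/oz ≈ 113 g
heavy cream: 2.75 cup × 4/5 × 238 g/cup ÷ 28.35 g/oz ≈ 18 oz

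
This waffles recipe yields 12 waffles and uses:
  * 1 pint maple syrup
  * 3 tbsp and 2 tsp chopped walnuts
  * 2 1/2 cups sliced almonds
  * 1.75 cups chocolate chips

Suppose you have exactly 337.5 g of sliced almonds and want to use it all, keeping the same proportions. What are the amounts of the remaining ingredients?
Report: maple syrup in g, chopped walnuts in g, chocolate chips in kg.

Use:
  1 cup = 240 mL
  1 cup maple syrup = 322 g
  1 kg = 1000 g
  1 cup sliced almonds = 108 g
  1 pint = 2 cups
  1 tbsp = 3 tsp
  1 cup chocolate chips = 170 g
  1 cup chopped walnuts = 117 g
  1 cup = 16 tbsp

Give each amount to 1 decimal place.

maple syrup: 805.0 g; chopped walnuts: 33.5 g; chocolate chips: 0.4 kg

The original recipe has 270 g of sliced almonds, so the scaling factor is 337.5 ÷ 270 = 5/4 = 1.25.
maple syrup: 1 pint × 5/4 × 2 cup/pint × 322 g/cup = 805.0 g
chopped walnuts: (3 tbsp + 2 tsp = 11/3 tbsp) × 5/4 ÷ 16 tbsp/cup × 117 g/cup ≈ 33.5 g
chocolate chips: 1.75 cup × 5/4 × 170 g/cup ÷ 1000 g/kg ≈ 0.4 kg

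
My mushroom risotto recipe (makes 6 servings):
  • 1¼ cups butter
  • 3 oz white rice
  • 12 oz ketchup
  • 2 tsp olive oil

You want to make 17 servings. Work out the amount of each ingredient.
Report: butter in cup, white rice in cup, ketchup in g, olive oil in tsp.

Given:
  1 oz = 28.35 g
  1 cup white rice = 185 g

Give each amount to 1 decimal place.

butter: 3.5 cup; white rice: 1.3 cup; ketchup: 963.9 g; olive oil: 5.7 tsp

Scaling factor: 17/6.
butter: 1.25 cup × 17/6 ≈ 3.5 cup
white rice: 3 oz × 17/6 × 28.35 g/oz ÷ 185 g/cup ≈ 1.3 cup
ketchup: 12 oz × 17/6 × 28.35 g/oz = 963.9 g
olive oil: 2 tsp × 17/6 ≈ 5.7 tsp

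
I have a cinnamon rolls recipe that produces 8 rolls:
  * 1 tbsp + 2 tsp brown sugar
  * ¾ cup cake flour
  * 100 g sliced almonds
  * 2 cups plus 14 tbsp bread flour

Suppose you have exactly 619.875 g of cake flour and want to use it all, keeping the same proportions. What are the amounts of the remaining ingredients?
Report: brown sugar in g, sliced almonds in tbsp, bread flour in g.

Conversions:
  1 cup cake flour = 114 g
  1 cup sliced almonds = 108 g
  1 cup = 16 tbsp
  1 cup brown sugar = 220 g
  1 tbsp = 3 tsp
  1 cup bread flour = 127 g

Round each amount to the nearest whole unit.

The original recipe has 85.5 g of cake flour, so the scaling factor is 619.875 ÷ 85.5 = 29/4 = 7.25.
brown sugar: (1 tbsp + 2 tsp = 5/3 tbsp) × 29/4 ÷ 16 tbsp/cup × 220 g/cup ≈ 166 g
sliced almonds: 100 g × 29/4 ÷ 108 g/cup × 16 tbsp/cup ≈ 107 tbsp
bread flour: (2 cup + 14 tbsp = 2.875 cup) × 29/4 × 127 g/cup ≈ 2647 g

brown sugar: 166 g; sliced almonds: 107 tbsp; bread flour: 2647 g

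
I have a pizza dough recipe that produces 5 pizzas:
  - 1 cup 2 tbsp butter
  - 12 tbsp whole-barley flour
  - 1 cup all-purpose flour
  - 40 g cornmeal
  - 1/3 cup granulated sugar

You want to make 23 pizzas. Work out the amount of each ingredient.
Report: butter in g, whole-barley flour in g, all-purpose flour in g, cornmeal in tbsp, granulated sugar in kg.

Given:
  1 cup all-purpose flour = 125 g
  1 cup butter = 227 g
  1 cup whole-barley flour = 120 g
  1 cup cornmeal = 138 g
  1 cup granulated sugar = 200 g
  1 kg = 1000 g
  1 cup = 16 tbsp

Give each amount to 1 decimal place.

butter: 1174.7 g; whole-barley flour: 414.0 g; all-purpose flour: 575.0 g; cornmeal: 21.3 tbsp; granulated sugar: 0.3 kg

Scaling factor: 23/5 = 4.6.
butter: (1 cup + 2 tbsp = 1.125 cup) × 23/5 × 227 g/cup ≈ 1174.7 g
whole-barley flour: 12 tbsp × 23/5 ÷ 16 tbsp/cup × 120 g/cup = 414.0 g
all-purpose flour: 1 cup × 23/5 × 125 g/cup = 575.0 g
cornmeal: 40 g × 23/5 ÷ 138 g/cup × 16 tbsp/cup ≈ 21.3 tbsp
granulated sugar: 1/3 cup × 23/5 × 200 g/cup ÷ 1000 g/kg ≈ 0.3 kg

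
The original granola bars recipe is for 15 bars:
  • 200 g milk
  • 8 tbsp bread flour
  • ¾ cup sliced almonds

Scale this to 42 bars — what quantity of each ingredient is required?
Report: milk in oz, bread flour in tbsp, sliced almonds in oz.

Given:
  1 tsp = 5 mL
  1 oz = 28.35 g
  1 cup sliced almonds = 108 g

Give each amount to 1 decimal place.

milk: 19.8 oz; bread flour: 22.4 tbsp; sliced almonds: 8.0 oz

Scaling factor: 42/15 = 14/5 = 2.8.
milk: 200 g × 14/5 ÷ 28.35 g/oz ≈ 19.8 oz
bread flour: 8 tbsp × 14/5 = 22.4 tbsp
sliced almonds: 0.75 cup × 14/5 × 108 g/cup ÷ 28.35 g/oz = 8.0 oz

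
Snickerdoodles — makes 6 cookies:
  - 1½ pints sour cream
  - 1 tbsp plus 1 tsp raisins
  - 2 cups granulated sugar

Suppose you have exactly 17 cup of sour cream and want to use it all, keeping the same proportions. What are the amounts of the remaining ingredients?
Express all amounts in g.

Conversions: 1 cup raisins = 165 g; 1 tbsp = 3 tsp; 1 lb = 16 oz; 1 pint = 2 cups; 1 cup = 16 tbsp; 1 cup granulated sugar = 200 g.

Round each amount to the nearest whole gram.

The original recipe has 3 cup of sour cream, so the scaling factor is 17 ÷ 3 = 17/3.
raisins: (1 tbsp + 1 tsp = 4/3 tbsp) × 17/3 ÷ 16 tbsp/cup × 165 g/cup ≈ 78 g
granulated sugar: 2 cup × 17/3 × 200 g/cup ≈ 2267 g

raisins: 78 g; granulated sugar: 2267 g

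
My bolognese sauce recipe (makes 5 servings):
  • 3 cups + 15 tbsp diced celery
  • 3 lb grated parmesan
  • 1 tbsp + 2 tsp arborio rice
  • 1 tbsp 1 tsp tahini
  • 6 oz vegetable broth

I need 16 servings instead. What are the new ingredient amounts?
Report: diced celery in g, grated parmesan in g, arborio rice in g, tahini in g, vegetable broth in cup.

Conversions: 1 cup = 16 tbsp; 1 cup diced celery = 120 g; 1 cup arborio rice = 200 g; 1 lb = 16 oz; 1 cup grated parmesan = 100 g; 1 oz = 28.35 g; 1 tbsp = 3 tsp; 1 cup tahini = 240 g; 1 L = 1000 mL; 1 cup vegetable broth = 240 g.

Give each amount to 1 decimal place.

Scaling factor: 16/5 = 3.2.
diced celery: (3 cup + 15 tbsp = 3.9375 cup) × 16/5 × 120 g/cup = 1512.0 g
grated parmesan: 3 lb × 16/5 × 16 oz/lb × 28.35 g/oz ≈ 4354.6 g
arborio rice: (1 tbsp + 2 tsp = 5/3 tbsp) × 16/5 ÷ 16 tbsp/cup × 200 g/cup ≈ 66.7 g
tahini: (1 tbsp + 1 tsp = 4/3 tbsp) × 16/5 ÷ 16 tbsp/cup × 240 g/cup = 64.0 g
vegetable broth: 6 oz × 16/5 × 28.35 g/oz ÷ 240 g/cup ≈ 2.3 cup

diced celery: 1512.0 g; grated parmesan: 4354.6 g; arborio rice: 66.7 g; tahini: 64.0 g; vegetable broth: 2.3 cup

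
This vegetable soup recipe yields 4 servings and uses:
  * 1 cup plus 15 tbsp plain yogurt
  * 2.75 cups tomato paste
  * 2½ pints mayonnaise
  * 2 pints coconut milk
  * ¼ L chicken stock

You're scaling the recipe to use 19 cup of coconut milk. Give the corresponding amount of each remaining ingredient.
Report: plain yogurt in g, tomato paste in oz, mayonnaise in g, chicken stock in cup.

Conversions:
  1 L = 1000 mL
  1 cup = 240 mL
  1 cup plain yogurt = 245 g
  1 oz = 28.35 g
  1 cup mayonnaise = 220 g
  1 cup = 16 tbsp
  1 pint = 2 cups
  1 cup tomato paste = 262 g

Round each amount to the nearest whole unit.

The original recipe has 4 cup of coconut milk, so the scaling factor is 19 ÷ 4 = 19/4 = 4.75.
plain yogurt: (1 cup + 15 tbsp = 1.9375 cup) × 19/4 × 245 g/cup ≈ 2255 g
tomato paste: 2.75 cup × 19/4 × 262 g/cup ÷ 28.35 g/oz ≈ 121 oz
mayonnaise: 2.5 pint × 19/4 × 2 cup/pint × 220 g/cup = 5225 g
chicken stock: 0.25 L × 19/4 × 1000 mL/L ÷ 240 mL/cup ≈ 5 cup

plain yogurt: 2255 g; tomato paste: 121 oz; mayonnaise: 5225 g; chicken stock: 5 cup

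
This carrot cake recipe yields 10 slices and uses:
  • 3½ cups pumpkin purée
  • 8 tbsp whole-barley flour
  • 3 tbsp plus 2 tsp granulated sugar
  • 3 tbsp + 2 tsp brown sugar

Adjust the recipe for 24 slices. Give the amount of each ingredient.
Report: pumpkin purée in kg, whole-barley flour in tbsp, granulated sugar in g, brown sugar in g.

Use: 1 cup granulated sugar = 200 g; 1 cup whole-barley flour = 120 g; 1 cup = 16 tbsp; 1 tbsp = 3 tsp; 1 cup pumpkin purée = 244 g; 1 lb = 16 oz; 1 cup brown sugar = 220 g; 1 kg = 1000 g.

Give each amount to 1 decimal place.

pumpkin purée: 2.0 kg; whole-barley flour: 19.2 tbsp; granulated sugar: 110.0 g; brown sugar: 121.0 g

Scaling factor: 24/10 = 12/5 = 2.4.
pumpkin purée: 3.5 cup × 12/5 × 244 g/cup ÷ 1000 g/kg ≈ 2.0 kg
whole-barley flour: 8 tbsp × 12/5 = 19.2 tbsp
granulated sugar: (3 tbsp + 2 tsp = 11/3 tbsp) × 12/5 ÷ 16 tbsp/cup × 200 g/cup = 110.0 g
brown sugar: (3 tbsp + 2 tsp = 11/3 tbsp) × 12/5 ÷ 16 tbsp/cup × 220 g/cup = 121.0 g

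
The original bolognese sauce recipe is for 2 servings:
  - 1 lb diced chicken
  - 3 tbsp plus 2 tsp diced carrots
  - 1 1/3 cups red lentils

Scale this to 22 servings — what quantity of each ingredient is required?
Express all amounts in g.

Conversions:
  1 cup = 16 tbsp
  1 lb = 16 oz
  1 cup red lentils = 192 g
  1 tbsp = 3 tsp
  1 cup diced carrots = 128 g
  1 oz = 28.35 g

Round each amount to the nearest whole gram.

diced chicken: 4990 g; diced carrots: 323 g; red lentils: 2816 g

Scaling factor: 22/2 = 11.
diced chicken: 1 lb × 11 × 16 oz/lb × 28.35 g/oz ≈ 4990 g
diced carrots: (3 tbsp + 2 tsp = 11/3 tbsp) × 11 ÷ 16 tbsp/cup × 128 g/cup ≈ 323 g
red lentils: 4/3 cup × 11 × 192 g/cup = 2816 g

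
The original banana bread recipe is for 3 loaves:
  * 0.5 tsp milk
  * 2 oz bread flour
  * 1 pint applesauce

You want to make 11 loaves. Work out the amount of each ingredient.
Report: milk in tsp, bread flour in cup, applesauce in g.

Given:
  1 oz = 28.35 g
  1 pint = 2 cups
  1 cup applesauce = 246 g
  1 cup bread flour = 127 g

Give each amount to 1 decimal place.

milk: 1.8 tsp; bread flour: 1.6 cup; applesauce: 1804.0 g

Scaling factor: 11/3.
milk: 0.5 tsp × 11/3 ≈ 1.8 tsp
bread flour: 2 oz × 11/3 × 28.35 g/oz ÷ 127 g/cup ≈ 1.6 cup
applesauce: 1 pint × 11/3 × 2 cup/pint × 246 g/cup = 1804.0 g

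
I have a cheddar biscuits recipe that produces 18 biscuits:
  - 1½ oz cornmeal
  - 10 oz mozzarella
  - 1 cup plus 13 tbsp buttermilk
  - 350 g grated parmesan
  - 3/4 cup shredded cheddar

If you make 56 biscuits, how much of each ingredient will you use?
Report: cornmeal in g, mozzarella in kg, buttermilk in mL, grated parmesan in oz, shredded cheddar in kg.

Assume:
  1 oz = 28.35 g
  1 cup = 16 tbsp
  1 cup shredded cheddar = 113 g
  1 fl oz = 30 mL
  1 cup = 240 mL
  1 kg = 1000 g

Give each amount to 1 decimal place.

Scaling factor: 56/18 = 28/9.
cornmeal: 1.5 oz × 28/9 × 28.35 g/oz = 132.3 g
mozzarella: 10 oz × 28/9 × 28.35 g/oz ÷ 1000 g/kg ≈ 0.9 kg
buttermilk: (1 cup + 13 tbsp = 1.8125 cup) × 28/9 × 240 mL/cup ≈ 1353.3 mL
grated parmesan: 350 g × 28/9 ÷ 28.35 g/oz ≈ 38.4 oz
shredded cheddar: 0.75 cup × 28/9 × 113 g/cup ÷ 1000 g/kg ≈ 0.3 kg

cornmeal: 132.3 g; mozzarella: 0.9 kg; buttermilk: 1353.3 mL; grated parmesan: 38.4 oz; shredded cheddar: 0.3 kg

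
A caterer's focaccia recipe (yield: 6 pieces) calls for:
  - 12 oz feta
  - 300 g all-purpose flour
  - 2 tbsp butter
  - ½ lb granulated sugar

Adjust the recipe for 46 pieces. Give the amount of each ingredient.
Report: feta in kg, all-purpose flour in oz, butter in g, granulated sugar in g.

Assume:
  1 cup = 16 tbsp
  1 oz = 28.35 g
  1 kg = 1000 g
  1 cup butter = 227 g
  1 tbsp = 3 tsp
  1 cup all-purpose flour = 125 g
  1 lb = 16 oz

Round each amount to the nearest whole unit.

feta: 3 kg; all-purpose flour: 81 oz; butter: 218 g; granulated sugar: 1739 g

Scaling factor: 46/6 = 23/3.
feta: 12 oz × 23/3 × 28.35 g/oz ÷ 1000 g/kg ≈ 3 kg
all-purpose flour: 300 g × 23/3 ÷ 28.35 g/oz ≈ 81 oz
butter: 2 tbsp × 23/3 ÷ 16 tbsp/cup × 227 g/cup ≈ 218 g
granulated sugar: 0.5 lb × 23/3 × 16 oz/lb × 28.35 g/oz ≈ 1739 g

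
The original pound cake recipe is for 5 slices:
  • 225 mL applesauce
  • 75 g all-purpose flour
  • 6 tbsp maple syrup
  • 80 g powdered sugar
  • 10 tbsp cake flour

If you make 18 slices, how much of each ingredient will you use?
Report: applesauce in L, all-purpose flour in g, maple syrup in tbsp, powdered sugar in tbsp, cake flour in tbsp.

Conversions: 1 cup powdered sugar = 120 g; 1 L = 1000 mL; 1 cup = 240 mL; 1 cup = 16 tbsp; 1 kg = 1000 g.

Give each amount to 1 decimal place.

applesauce: 0.8 L; all-purpose flour: 270.0 g; maple syrup: 21.6 tbsp; powdered sugar: 38.4 tbsp; cake flour: 36.0 tbsp

Scaling factor: 18/5 = 3.6.
applesauce: 225 mL × 18/5 ÷ 1000 mL/L ≈ 0.8 L
all-purpose flour: 75 g × 18/5 = 270.0 g
maple syrup: 6 tbsp × 18/5 = 21.6 tbsp
powdered sugar: 80 g × 18/5 ÷ 120 g/cup × 16 tbsp/cup = 38.4 tbsp
cake flour: 10 tbsp × 18/5 = 36.0 tbsp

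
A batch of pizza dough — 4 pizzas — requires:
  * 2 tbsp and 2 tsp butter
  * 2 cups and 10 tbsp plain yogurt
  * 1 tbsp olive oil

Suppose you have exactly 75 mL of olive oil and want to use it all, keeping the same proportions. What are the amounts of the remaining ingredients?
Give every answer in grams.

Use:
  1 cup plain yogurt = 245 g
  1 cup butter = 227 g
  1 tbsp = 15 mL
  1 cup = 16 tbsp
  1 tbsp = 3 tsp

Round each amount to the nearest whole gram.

The original recipe has 15 mL of olive oil, so the scaling factor is 75 ÷ 15 = 5.
butter: (2 tbsp + 2 tsp = 8/3 tbsp) × 5 ÷ 16 tbsp/cup × 227 g/cup ≈ 189 g
plain yogurt: (2 cup + 10 tbsp = 2.625 cup) × 5 × 245 g/cup ≈ 3216 g

butter: 189 g; plain yogurt: 3216 g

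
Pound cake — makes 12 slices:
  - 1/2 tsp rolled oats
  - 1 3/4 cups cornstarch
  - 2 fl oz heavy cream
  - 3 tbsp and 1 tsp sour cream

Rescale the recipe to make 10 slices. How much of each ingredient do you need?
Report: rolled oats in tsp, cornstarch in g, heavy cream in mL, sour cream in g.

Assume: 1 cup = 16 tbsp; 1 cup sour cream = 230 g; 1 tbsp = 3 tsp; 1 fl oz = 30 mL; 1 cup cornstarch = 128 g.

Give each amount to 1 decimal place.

rolled oats: 0.4 tsp; cornstarch: 186.7 g; heavy cream: 50.0 mL; sour cream: 39.9 g

Scaling factor: 10/12 = 5/6.
rolled oats: 0.5 tsp × 5/6 ≈ 0.4 tsp
cornstarch: 1.75 cup × 5/6 × 128 g/cup ≈ 186.7 g
heavy cream: 2 fl oz × 5/6 × 30 mL/fl oz = 50.0 mL
sour cream: (3 tbsp + 1 tsp = 10/3 tbsp) × 5/6 ÷ 16 tbsp/cup × 230 g/cup ≈ 39.9 g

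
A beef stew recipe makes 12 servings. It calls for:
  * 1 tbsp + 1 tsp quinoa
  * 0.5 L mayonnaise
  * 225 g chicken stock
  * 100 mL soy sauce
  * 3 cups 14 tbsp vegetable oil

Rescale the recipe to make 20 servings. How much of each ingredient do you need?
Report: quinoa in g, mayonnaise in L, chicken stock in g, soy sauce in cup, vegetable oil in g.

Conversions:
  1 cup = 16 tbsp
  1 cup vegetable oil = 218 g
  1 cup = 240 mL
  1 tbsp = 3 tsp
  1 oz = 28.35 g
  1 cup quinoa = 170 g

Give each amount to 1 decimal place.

quinoa: 23.6 g; mayonnaise: 0.8 L; chicken stock: 375.0 g; soy sauce: 0.7 cup; vegetable oil: 1407.9 g

Scaling factor: 20/12 = 5/3.
quinoa: (1 tbsp + 1 tsp = 4/3 tbsp) × 5/3 ÷ 16 tbsp/cup × 170 g/cup ≈ 23.6 g
mayonnaise: 0.5 L × 5/3 ≈ 0.8 L
chicken stock: 225 g × 5/3 = 375.0 g
soy sauce: 100 mL × 5/3 ÷ 240 mL/cup ≈ 0.7 cup
vegetable oil: (3 cup + 14 tbsp = 3.875 cup) × 5/3 × 218 g/cup ≈ 1407.9 g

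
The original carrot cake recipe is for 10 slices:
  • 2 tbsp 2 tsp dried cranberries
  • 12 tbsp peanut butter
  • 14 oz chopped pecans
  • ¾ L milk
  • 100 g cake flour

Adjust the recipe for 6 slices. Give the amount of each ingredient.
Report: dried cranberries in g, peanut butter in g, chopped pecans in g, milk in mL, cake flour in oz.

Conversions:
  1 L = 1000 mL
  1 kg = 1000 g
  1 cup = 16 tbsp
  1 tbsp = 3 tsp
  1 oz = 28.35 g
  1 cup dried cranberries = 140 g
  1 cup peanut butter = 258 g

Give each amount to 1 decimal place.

dried cranberries: 14.0 g; peanut butter: 116.1 g; chopped pecans: 238.1 g; milk: 450.0 mL; cake flour: 2.1 oz

Scaling factor: 6/10 = 3/5 = 0.6.
dried cranberries: (2 tbsp + 2 tsp = 8/3 tbsp) × 3/5 ÷ 16 tbsp/cup × 140 g/cup = 14.0 g
peanut butter: 12 tbsp × 3/5 ÷ 16 tbsp/cup × 258 g/cup = 116.1 g
chopped pecans: 14 oz × 3/5 × 28.35 g/oz ≈ 238.1 g
milk: 0.75 L × 3/5 × 1000 mL/L = 450.0 mL
cake flour: 100 g × 3/5 ÷ 28.35 g/oz ≈ 2.1 oz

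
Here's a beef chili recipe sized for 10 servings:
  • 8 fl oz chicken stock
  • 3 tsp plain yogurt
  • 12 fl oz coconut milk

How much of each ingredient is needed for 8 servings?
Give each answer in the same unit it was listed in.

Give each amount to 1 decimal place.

chicken stock: 6.4 fl oz; plain yogurt: 2.4 tsp; coconut milk: 9.6 fl oz

Scaling factor: 8/10 = 4/5 = 0.8.
chicken stock: 8 fl oz × 4/5 = 6.4 fl oz
plain yogurt: 3 tsp × 4/5 = 2.4 tsp
coconut milk: 12 fl oz × 4/5 = 9.6 fl oz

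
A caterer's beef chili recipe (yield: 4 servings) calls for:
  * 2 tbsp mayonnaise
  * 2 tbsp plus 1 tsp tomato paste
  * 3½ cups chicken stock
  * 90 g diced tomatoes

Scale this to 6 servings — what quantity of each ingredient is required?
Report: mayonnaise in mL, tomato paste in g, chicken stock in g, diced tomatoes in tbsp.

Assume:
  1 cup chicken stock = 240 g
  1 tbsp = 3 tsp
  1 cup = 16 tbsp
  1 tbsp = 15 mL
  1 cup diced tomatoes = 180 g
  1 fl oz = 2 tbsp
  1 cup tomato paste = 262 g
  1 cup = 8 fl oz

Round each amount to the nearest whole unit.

Scaling factor: 6/4 = 3/2 = 1.5.
mayonnaise: 2 tbsp × 3/2 × 15 mL/tbsp = 45 mL
tomato paste: (2 tbsp + 1 tsp = 7/3 tbsp) × 3/2 ÷ 16 tbsp/cup × 262 g/cup ≈ 57 g
chicken stock: 3.5 cup × 3/2 × 240 g/cup = 1260 g
diced tomatoes: 90 g × 3/2 ÷ 180 g/cup × 16 tbsp/cup = 12 tbsp

mayonnaise: 45 mL; tomato paste: 57 g; chicken stock: 1260 g; diced tomatoes: 12 tbsp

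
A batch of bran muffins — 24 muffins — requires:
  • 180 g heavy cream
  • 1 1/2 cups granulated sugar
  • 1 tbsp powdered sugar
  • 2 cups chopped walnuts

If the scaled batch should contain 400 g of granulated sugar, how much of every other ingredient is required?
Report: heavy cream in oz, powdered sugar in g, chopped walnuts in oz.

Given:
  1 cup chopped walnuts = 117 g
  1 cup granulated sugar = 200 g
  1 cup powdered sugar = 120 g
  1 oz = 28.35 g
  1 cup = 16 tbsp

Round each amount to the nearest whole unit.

heavy cream: 8 oz; powdered sugar: 10 g; chopped walnuts: 11 oz

The original recipe has 300 g of granulated sugar, so the scaling factor is 400 ÷ 300 = 4/3.
heavy cream: 180 g × 4/3 ÷ 28.35 g/oz ≈ 8 oz
powdered sugar: 1 tbsp × 4/3 ÷ 16 tbsp/cup × 120 g/cup = 10 g
chopped walnuts: 2 cup × 4/3 × 117 g/cup ÷ 28.35 g/oz ≈ 11 oz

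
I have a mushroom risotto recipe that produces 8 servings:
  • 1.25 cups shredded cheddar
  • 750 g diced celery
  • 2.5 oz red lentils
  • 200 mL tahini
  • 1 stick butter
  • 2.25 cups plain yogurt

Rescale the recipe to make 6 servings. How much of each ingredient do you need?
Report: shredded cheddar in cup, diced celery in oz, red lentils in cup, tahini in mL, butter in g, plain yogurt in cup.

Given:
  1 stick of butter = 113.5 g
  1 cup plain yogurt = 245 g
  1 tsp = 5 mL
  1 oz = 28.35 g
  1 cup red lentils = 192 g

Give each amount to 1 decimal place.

Scaling factor: 6/8 = 3/4 = 0.75.
shredded cheddar: 1.25 cup × 3/4 ≈ 0.9 cup
diced celery: 750 g × 3/4 ÷ 28.35 g/oz ≈ 19.8 oz
red lentils: 2.5 oz × 3/4 × 28.35 g/oz ÷ 192 g/cup ≈ 0.3 cup
tahini: 200 mL × 3/4 = 150.0 mL
butter: 1 stick × 3/4 × 113.5 g/stick ≈ 85.1 g
plain yogurt: 2.25 cup × 3/4 ≈ 1.7 cup

shredded cheddar: 0.9 cup; diced celery: 19.8 oz; red lentils: 0.3 cup; tahini: 150.0 mL; butter: 85.1 g; plain yogurt: 1.7 cup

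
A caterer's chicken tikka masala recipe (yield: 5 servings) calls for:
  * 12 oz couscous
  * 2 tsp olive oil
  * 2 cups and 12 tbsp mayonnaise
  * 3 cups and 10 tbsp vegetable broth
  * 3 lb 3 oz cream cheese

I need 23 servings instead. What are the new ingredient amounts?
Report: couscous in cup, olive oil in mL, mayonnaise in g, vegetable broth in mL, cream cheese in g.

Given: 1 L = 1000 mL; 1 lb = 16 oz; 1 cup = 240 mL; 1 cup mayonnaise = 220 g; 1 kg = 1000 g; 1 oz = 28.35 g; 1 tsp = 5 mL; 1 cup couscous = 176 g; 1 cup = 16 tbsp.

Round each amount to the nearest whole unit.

Scaling factor: 23/5 = 4.6.
couscous: 12 oz × 23/5 × 28.35 g/oz ÷ 176 g/cup ≈ 9 cup
olive oil: 2 tsp × 23/5 × 5 mL/tsp = 46 mL
mayonnaise: (2 cup + 12 tbsp = 2.75 cup) × 23/5 × 220 g/cup = 2783 g
vegetable broth: (3 cup + 10 tbsp = 3.625 cup) × 23/5 × 240 mL/cup = 4002 mL
cream cheese: (3 lb + 3 oz = 3.1875 lb) × 23/5 × 16 oz/lb × 28.35 g/oz ≈ 6651 g

couscous: 9 cup; olive oil: 46 mL; mayonnaise: 2783 g; vegetable broth: 4002 mL; cream cheese: 6651 g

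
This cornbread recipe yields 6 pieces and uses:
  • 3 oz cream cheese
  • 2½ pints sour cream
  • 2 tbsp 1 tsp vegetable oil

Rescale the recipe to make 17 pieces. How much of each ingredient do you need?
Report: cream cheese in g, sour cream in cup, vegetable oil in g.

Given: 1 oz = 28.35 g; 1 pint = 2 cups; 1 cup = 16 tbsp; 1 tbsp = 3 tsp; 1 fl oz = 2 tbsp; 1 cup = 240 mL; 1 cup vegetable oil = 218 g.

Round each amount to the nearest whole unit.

cream cheese: 241 g; sour cream: 14 cup; vegetable oil: 90 g

Scaling factor: 17/6.
cream cheese: 3 oz × 17/6 × 28.35 g/oz ≈ 241 g
sour cream: 2.5 pint × 17/6 × 2 cup/pint ≈ 14 cup
vegetable oil: (2 tbsp + 1 tsp = 7/3 tbsp) × 17/6 ÷ 16 tbsp/cup × 218 g/cup ≈ 90 g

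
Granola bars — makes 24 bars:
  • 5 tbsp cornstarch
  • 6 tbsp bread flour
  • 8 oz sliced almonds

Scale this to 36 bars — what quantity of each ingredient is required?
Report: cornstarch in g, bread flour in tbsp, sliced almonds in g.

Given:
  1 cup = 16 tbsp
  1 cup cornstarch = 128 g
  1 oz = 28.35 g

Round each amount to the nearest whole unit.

cornstarch: 60 g; bread flour: 9 tbsp; sliced almonds: 340 g

Scaling factor: 36/24 = 3/2 = 1.5.
cornstarch: 5 tbsp × 3/2 ÷ 16 tbsp/cup × 128 g/cup = 60 g
bread flour: 6 tbsp × 3/2 = 9 tbsp
sliced almonds: 8 oz × 3/2 × 28.35 g/oz ≈ 340 g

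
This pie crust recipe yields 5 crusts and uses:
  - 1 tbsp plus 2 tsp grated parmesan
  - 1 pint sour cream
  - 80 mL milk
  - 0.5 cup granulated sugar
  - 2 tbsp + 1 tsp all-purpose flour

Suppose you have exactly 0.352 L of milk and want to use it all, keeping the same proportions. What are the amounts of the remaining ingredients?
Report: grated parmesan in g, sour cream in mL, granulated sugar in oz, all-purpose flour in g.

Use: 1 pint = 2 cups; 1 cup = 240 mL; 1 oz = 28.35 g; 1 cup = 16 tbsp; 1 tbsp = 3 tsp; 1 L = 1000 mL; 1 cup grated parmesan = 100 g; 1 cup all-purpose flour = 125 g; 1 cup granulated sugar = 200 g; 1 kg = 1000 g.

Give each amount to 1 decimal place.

grated parmesan: 45.8 g; sour cream: 2112.0 mL; granulated sugar: 15.5 oz; all-purpose flour: 80.2 g

The original recipe has 0.08 L of milk, so the scaling factor is 0.352 ÷ 0.08 = 22/5 = 4.4.
grated parmesan: (1 tbsp + 2 tsp = 5/3 tbsp) × 22/5 ÷ 16 tbsp/cup × 100 g/cup ≈ 45.8 g
sour cream: 1 pint × 22/5 × 2 cup/pint × 240 mL/cup = 2112.0 mL
granulated sugar: 0.5 cup × 22/5 × 200 g/cup ÷ 28.35 g/oz ≈ 15.5 oz
all-purpose flour: (2 tbsp + 1 tsp = 7/3 tbsp) × 22/5 ÷ 16 tbsp/cup × 125 g/cup ≈ 80.2 g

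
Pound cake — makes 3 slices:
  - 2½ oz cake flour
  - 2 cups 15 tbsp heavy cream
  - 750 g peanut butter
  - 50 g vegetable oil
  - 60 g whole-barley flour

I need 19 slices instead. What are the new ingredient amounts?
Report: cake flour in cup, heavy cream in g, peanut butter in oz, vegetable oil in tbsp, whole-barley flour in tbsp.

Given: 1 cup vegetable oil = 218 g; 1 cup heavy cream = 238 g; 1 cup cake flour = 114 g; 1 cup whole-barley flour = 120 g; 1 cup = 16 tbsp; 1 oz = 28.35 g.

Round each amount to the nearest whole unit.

cake flour: 4 cup; heavy cream: 4428 g; peanut butter: 168 oz; vegetable oil: 23 tbsp; whole-barley flour: 51 tbsp

Scaling factor: 19/3.
cake flour: 2.5 oz × 19/3 × 28.35 g/oz ÷ 114 g/cup ≈ 4 cup
heavy cream: (2 cup + 15 tbsp = 2.9375 cup) × 19/3 × 238 g/cup ≈ 4428 g
peanut butter: 750 g × 19/3 ÷ 28.35 g/oz ≈ 168 oz
vegetable oil: 50 g × 19/3 ÷ 218 g/cup × 16 tbsp/cup ≈ 23 tbsp
whole-barley flour: 60 g × 19/3 ÷ 120 g/cup × 16 tbsp/cup ≈ 51 tbsp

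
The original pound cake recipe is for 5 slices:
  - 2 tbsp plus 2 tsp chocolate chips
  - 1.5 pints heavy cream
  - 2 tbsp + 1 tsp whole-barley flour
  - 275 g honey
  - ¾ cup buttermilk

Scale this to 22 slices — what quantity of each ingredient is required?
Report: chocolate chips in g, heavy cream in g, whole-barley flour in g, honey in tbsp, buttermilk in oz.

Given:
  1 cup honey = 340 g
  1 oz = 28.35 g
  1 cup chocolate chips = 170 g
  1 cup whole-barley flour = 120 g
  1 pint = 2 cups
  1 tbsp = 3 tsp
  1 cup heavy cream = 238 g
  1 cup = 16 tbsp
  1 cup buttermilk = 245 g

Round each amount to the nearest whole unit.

Scaling factor: 22/5 = 4.4.
chocolate chips: (2 tbsp + 2 tsp = 8/3 tbsp) × 22/5 ÷ 16 tbsp/cup × 170 g/cup ≈ 125 g
heavy cream: 1.5 pint × 22/5 × 2 cup/pint × 238 g/cup ≈ 3142 g
whole-barley flour: (2 tbsp + 1 tsp = 7/3 tbsp) × 22/5 ÷ 16 tbsp/cup × 120 g/cup = 77 g
honey: 275 g × 22/5 ÷ 340 g/cup × 16 tbsp/cup ≈ 57 tbsp
buttermilk: 0.75 cup × 22/5 × 245 g/cup ÷ 28.35 g/oz ≈ 29 oz

chocolate chips: 125 g; heavy cream: 3142 g; whole-barley flour: 77 g; honey: 57 tbsp; buttermilk: 29 oz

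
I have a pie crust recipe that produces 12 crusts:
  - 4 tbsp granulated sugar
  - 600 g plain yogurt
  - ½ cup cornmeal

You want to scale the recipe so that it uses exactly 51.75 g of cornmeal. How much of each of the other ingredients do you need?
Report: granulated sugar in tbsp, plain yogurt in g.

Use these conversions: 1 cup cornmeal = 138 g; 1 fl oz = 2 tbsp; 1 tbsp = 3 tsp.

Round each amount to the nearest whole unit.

The original recipe has 69 g of cornmeal, so the scaling factor is 51.75 ÷ 69 = 3/4 = 0.75.
granulated sugar: 4 tbsp × 3/4 = 3 tbsp
plain yogurt: 600 g × 3/4 = 450 g

granulated sugar: 3 tbsp; plain yogurt: 450 g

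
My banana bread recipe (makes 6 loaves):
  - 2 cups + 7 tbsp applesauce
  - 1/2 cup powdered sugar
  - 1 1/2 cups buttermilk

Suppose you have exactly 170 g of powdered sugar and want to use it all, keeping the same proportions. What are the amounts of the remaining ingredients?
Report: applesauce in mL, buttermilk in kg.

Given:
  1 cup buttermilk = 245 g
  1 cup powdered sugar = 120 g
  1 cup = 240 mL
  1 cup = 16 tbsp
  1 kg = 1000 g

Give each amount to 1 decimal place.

The original recipe has 60 g of powdered sugar, so the scaling factor is 170 ÷ 60 = 17/6.
applesauce: (2 cup + 7 tbsp = 2.4375 cup) × 17/6 × 240 mL/cup = 1657.5 mL
buttermilk: 1.5 cup × 17/6 × 245 g/cup ÷ 1000 g/kg ≈ 1.0 kg

applesauce: 1657.5 mL; buttermilk: 1.0 kg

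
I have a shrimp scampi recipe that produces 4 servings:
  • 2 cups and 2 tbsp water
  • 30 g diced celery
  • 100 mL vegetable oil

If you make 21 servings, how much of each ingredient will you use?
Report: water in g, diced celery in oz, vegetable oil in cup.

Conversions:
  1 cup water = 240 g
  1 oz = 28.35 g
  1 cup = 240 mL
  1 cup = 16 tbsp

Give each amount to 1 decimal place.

water: 2677.5 g; diced celery: 5.6 oz; vegetable oil: 2.2 cup

Scaling factor: 21/4 = 5.25.
water: (2 cup + 2 tbsp = 2.125 cup) × 21/4 × 240 g/cup = 2677.5 g
diced celery: 30 g × 21/4 ÷ 28.35 g/oz ≈ 5.6 oz
vegetable oil: 100 mL × 21/4 ÷ 240 mL/cup ≈ 2.2 cup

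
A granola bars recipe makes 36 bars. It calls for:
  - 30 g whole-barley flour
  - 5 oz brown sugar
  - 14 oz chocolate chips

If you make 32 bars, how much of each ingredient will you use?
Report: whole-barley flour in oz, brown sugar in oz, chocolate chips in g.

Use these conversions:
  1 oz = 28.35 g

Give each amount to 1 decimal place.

Scaling factor: 32/36 = 8/9.
whole-barley flour: 30 g × 8/9 ÷ 28.35 g/oz ≈ 0.9 oz
brown sugar: 5 oz × 8/9 ≈ 4.4 oz
chocolate chips: 14 oz × 8/9 × 28.35 g/oz = 352.8 g

whole-barley flour: 0.9 oz; brown sugar: 4.4 oz; chocolate chips: 352.8 g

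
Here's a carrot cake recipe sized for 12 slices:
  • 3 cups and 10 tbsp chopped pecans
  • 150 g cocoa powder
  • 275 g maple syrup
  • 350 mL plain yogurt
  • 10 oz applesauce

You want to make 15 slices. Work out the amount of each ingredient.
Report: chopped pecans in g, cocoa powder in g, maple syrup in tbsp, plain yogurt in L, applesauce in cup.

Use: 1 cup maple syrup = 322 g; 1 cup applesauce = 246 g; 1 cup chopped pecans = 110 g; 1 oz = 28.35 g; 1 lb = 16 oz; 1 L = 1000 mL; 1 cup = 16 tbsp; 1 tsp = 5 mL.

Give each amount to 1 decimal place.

chopped pecans: 498.4 g; cocoa powder: 187.5 g; maple syrup: 17.1 tbsp; plain yogurt: 0.4 L; applesauce: 1.4 cup

Scaling factor: 15/12 = 5/4 = 1.25.
chopped pecans: (3 cup + 10 tbsp = 3.625 cup) × 5/4 × 110 g/cup ≈ 498.4 g
cocoa powder: 150 g × 5/4 = 187.5 g
maple syrup: 275 g × 5/4 ÷ 322 g/cup × 16 tbsp/cup ≈ 17.1 tbsp
plain yogurt: 350 mL × 5/4 ÷ 1000 mL/L ≈ 0.4 L
applesauce: 10 oz × 5/4 × 28.35 g/oz ÷ 246 g/cup ≈ 1.4 cup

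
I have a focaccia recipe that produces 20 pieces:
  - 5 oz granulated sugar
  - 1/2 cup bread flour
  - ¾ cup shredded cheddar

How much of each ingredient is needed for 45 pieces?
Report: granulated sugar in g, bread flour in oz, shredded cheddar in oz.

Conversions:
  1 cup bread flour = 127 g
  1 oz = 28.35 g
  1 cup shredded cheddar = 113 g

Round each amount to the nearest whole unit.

granulated sugar: 319 g; bread flour: 5 oz; shredded cheddar: 7 oz

Scaling factor: 45/20 = 9/4 = 2.25.
granulated sugar: 5 oz × 9/4 × 28.35 g/oz ≈ 319 g
bread flour: 0.5 cup × 9/4 × 127 g/cup ÷ 28.35 g/oz ≈ 5 oz
shredded cheddar: 0.75 cup × 9/4 × 113 g/cup ÷ 28.35 g/oz ≈ 7 oz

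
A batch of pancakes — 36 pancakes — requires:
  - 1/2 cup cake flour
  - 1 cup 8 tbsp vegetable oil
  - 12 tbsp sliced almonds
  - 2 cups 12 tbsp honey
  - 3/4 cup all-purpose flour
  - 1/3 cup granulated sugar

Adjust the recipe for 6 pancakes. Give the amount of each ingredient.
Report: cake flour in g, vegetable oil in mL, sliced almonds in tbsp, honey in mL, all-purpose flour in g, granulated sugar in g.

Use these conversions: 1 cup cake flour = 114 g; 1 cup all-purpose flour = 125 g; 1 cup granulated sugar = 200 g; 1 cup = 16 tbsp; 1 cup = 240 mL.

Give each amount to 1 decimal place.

Scaling factor: 6/36 = 1/6.
cake flour: 0.5 cup × 1/6 × 114 g/cup = 9.5 g
vegetable oil: (1 cup + 8 tbsp = 1.5 cup) × 1/6 × 240 mL/cup = 60.0 mL
sliced almonds: 12 tbsp × 1/6 = 2.0 tbsp
honey: (2 cup + 12 tbsp = 2.75 cup) × 1/6 × 240 mL/cup = 110.0 mL
all-purpose flour: 0.75 cup × 1/6 × 125 g/cup ≈ 15.6 g
granulated sugar: 1/3 cup × 1/6 × 200 g/cup ≈ 11.1 g

cake flour: 9.5 g; vegetable oil: 60.0 mL; sliced almonds: 2.0 tbsp; honey: 110.0 mL; all-purpose flour: 15.6 g; granulated sugar: 11.1 g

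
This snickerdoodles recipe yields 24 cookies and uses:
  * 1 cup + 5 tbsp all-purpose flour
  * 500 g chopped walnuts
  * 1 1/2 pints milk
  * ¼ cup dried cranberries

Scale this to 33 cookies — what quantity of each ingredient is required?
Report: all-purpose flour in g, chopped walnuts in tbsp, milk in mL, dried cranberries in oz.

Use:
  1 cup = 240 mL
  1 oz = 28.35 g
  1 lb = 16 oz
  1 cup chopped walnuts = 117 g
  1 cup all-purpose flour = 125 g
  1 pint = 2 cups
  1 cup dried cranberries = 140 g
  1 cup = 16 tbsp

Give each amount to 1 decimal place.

Scaling factor: 33/24 = 11/8 = 1.375.
all-purpose flour: (1 cup + 5 tbsp = 1.3125 cup) × 11/8 × 125 g/cup ≈ 225.6 g
chopped walnuts: 500 g × 11/8 ÷ 117 g/cup × 16 tbsp/cup ≈ 94.0 tbsp
milk: 1.5 pint × 11/8 × 2 cup/pint × 240 mL/cup = 990.0 mL
dried cranberries: 0.25 cup × 11/8 × 140 g/cup ÷ 28.35 g/oz ≈ 1.7 oz

all-purpose flour: 225.6 g; chopped walnuts: 94.0 tbsp; milk: 990.0 mL; dried cranberries: 1.7 oz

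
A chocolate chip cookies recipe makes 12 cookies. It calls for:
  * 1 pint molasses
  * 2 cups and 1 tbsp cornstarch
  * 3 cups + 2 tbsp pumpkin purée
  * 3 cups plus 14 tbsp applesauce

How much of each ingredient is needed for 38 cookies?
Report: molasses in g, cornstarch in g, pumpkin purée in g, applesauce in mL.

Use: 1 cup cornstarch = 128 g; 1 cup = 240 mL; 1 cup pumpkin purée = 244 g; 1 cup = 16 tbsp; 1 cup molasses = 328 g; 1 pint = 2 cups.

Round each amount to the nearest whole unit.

Scaling factor: 38/12 = 19/6.
molasses: 1 pint × 19/6 × 2 cup/pint × 328 g/cup ≈ 2077 g
cornstarch: (2 cup + 1 tbsp = 2.0625 cup) × 19/6 × 128 g/cup = 836 g
pumpkin purée: (3 cup + 2 tbsp = 3.125 cup) × 19/6 × 244 g/cup ≈ 2415 g
applesauce: (3 cup + 14 tbsp = 3.875 cup) × 19/6 × 240 mL/cup = 2945 mL

molasses: 2077 g; cornstarch: 836 g; pumpkin purée: 2415 g; applesauce: 2945 mL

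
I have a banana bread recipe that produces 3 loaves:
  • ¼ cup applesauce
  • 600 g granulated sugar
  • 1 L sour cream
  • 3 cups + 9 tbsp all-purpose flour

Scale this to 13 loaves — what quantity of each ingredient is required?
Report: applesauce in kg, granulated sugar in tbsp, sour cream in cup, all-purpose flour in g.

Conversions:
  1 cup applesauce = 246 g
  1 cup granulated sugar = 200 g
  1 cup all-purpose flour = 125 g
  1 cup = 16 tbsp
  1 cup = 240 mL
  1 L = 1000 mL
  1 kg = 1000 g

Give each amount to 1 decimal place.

applesauce: 0.3 kg; granulated sugar: 208.0 tbsp; sour cream: 18.1 cup; all-purpose flour: 1929.7 g

Scaling factor: 13/3.
applesauce: 0.25 cup × 13/3 × 246 g/cup ÷ 1000 g/kg ≈ 0.3 kg
granulated sugar: 600 g × 13/3 ÷ 200 g/cup × 16 tbsp/cup = 208.0 tbsp
sour cream: 1 L × 13/3 × 1000 mL/L ÷ 240 mL/cup ≈ 18.1 cup
all-purpose flour: (3 cup + 9 tbsp = 3.5625 cup) × 13/3 × 125 g/cup ≈ 1929.7 g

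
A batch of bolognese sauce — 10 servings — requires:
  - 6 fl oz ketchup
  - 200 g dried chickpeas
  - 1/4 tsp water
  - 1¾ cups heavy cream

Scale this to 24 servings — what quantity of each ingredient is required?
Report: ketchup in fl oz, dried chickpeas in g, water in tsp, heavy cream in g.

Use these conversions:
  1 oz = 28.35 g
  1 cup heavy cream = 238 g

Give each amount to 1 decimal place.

Scaling factor: 24/10 = 12/5 = 2.4.
ketchup: 6 fl oz × 12/5 = 14.4 fl oz
dried chickpeas: 200 g × 12/5 = 480.0 g
water: 0.25 tsp × 12/5 = 0.6 tsp
heavy cream: 1.75 cup × 12/5 × 238 g/cup = 999.6 g

ketchup: 14.4 fl oz; dried chickpeas: 480.0 g; water: 0.6 tsp; heavy cream: 999.6 g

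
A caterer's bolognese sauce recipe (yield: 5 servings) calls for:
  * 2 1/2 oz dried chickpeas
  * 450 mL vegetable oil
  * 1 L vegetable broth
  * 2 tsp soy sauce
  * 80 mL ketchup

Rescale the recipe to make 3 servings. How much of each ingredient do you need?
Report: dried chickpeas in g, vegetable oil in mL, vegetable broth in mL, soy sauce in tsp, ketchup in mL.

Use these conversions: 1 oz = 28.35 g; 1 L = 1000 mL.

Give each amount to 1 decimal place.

Scaling factor: 3/5 = 0.6.
dried chickpeas: 2.5 oz × 3/5 × 28.35 g/oz ≈ 42.5 g
vegetable oil: 450 mL × 3/5 = 270.0 mL
vegetable broth: 1 L × 3/5 × 1000 mL/L = 600.0 mL
soy sauce: 2 tsp × 3/5 = 1.2 tsp
ketchup: 80 mL × 3/5 = 48.0 mL

dried chickpeas: 42.5 g; vegetable oil: 270.0 mL; vegetable broth: 600.0 mL; soy sauce: 1.2 tsp; ketchup: 48.0 mL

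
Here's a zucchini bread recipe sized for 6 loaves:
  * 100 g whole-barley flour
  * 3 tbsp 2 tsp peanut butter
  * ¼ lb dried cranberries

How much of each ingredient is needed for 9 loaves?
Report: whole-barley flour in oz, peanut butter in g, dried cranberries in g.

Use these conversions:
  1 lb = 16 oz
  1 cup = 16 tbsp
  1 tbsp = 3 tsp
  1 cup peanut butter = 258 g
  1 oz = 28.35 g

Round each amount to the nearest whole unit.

whole-barley flour: 5 oz; peanut butter: 89 g; dried cranberries: 170 g

Scaling factor: 9/6 = 3/2 = 1.5.
whole-barley flour: 100 g × 3/2 ÷ 28.35 g/oz ≈ 5 oz
peanut butter: (3 tbsp + 2 tsp = 11/3 tbsp) × 3/2 ÷ 16 tbsp/cup × 258 g/cup ≈ 89 g
dried cranberries: 0.25 lb × 3/2 × 16 oz/lb × 28.35 g/oz ≈ 170 g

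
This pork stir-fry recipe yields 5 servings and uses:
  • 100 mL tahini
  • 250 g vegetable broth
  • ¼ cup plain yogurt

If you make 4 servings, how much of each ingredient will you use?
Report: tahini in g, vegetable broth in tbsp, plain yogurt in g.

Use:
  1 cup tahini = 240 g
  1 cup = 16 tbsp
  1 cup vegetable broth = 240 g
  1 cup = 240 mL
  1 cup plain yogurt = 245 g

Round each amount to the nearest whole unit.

tahini: 80 g; vegetable broth: 13 tbsp; plain yogurt: 49 g

Scaling factor: 4/5 = 0.8.
tahini: 100 mL × 4/5 ÷ 240 mL/cup × 240 g/cup = 80 g
vegetable broth: 250 g × 4/5 ÷ 240 g/cup × 16 tbsp/cup ≈ 13 tbsp
plain yogurt: 0.25 cup × 4/5 × 245 g/cup = 49 g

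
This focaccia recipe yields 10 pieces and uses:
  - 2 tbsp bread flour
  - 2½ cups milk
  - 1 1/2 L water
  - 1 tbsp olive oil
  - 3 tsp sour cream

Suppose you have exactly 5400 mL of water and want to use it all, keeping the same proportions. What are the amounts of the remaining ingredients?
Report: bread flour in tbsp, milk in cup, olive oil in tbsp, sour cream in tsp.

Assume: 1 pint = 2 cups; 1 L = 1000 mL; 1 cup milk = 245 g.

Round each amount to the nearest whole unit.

The original recipe has 1500 mL of water, so the scaling factor is 5400 ÷ 1500 = 18/5 = 3.6.
bread flour: 2 tbsp × 18/5 ≈ 7 tbsp
milk: 2.5 cup × 18/5 = 9 cup
olive oil: 1 tbsp × 18/5 ≈ 4 tbsp
sour cream: 3 tsp × 18/5 ≈ 11 tsp

bread flour: 7 tbsp; milk: 9 cup; olive oil: 4 tbsp; sour cream: 11 tsp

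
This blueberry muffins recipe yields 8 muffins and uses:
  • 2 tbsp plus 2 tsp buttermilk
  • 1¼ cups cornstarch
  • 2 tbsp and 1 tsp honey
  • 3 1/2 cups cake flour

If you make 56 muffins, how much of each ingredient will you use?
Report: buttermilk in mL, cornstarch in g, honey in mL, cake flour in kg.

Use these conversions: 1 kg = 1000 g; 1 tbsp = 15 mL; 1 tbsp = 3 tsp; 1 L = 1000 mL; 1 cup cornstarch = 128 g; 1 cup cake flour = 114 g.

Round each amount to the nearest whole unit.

buttermilk: 280 mL; cornstarch: 1120 g; honey: 245 mL; cake flour: 3 kg

Scaling factor: 56/8 = 7.
buttermilk: (2 tbsp + 2 tsp = 8/3 tbsp) × 7 × 15 mL/tbsp = 280 mL
cornstarch: 1.25 cup × 7 × 128 g/cup = 1120 g
honey: (2 tbsp + 1 tsp = 7/3 tbsp) × 7 × 15 mL/tbsp = 245 mL
cake flour: 3.5 cup × 7 × 114 g/cup ÷ 1000 g/kg ≈ 3 kg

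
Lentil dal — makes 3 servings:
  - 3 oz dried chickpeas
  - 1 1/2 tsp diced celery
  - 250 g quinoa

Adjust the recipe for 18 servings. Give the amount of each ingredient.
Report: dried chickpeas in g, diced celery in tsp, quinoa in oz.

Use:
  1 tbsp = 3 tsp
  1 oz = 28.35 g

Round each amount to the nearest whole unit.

dried chickpeas: 510 g; diced celery: 9 tsp; quinoa: 53 oz

Scaling factor: 18/3 = 6.
dried chickpeas: 3 oz × 6 × 28.35 g/oz ≈ 510 g
diced celery: 1.5 tsp × 6 = 9 tsp
quinoa: 250 g × 6 ÷ 28.35 g/oz ≈ 53 oz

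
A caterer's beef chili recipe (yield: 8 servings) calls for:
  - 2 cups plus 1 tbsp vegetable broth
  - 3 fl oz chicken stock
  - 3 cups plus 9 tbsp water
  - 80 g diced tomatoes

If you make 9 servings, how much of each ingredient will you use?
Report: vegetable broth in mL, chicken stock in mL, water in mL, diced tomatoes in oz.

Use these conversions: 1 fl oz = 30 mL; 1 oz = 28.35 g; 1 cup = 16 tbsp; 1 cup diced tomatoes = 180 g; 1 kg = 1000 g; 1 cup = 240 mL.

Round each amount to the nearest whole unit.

vegetable broth: 557 mL; chicken stock: 101 mL; water: 962 mL; diced tomatoes: 3 oz

Scaling factor: 9/8 = 1.125.
vegetable broth: (2 cup + 1 tbsp = 2.0625 cup) × 9/8 × 240 mL/cup ≈ 557 mL
chicken stock: 3 fl oz × 9/8 × 30 mL/fl oz ≈ 101 mL
water: (3 cup + 9 tbsp = 3.5625 cup) × 9/8 × 240 mL/cup ≈ 962 mL
diced tomatoes: 80 g × 9/8 ÷ 28.35 g/oz ≈ 3 oz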